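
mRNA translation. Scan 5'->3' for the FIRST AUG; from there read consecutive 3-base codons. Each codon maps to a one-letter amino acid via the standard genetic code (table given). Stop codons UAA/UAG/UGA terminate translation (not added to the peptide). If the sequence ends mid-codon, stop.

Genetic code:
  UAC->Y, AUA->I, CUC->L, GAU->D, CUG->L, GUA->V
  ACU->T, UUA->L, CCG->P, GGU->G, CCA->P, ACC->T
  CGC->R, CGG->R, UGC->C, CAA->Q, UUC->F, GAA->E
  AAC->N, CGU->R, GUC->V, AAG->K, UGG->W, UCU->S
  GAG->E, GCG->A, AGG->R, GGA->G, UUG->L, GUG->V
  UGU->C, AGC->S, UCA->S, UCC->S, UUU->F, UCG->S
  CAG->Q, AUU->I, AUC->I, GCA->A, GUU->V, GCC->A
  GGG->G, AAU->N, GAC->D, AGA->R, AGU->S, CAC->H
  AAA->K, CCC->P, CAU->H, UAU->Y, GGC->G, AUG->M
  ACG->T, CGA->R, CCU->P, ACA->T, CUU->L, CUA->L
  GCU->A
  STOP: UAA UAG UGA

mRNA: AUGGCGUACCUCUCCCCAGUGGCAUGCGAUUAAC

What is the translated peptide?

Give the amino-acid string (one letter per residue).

Answer: MAYLSPVACD

Derivation:
start AUG at pos 0
pos 0: AUG -> M; peptide=M
pos 3: GCG -> A; peptide=MA
pos 6: UAC -> Y; peptide=MAY
pos 9: CUC -> L; peptide=MAYL
pos 12: UCC -> S; peptide=MAYLS
pos 15: CCA -> P; peptide=MAYLSP
pos 18: GUG -> V; peptide=MAYLSPV
pos 21: GCA -> A; peptide=MAYLSPVA
pos 24: UGC -> C; peptide=MAYLSPVAC
pos 27: GAU -> D; peptide=MAYLSPVACD
pos 30: UAA -> STOP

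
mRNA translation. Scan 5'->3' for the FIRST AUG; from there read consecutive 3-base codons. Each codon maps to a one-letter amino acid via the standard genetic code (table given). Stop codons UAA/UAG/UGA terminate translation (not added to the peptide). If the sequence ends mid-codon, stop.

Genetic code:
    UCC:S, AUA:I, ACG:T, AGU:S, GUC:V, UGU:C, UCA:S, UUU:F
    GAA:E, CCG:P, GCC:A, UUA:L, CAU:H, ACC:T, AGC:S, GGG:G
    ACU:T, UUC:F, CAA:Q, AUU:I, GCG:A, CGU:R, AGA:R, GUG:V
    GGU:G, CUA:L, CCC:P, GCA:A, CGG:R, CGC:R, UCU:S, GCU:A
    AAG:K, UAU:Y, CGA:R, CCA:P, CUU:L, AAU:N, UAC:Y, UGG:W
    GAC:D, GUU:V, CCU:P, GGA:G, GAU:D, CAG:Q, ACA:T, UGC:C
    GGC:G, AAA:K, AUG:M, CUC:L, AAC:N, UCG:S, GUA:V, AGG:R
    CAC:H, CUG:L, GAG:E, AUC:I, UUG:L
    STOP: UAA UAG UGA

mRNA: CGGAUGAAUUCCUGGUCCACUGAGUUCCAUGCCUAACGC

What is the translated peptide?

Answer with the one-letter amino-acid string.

Answer: MNSWSTEFHA

Derivation:
start AUG at pos 3
pos 3: AUG -> M; peptide=M
pos 6: AAU -> N; peptide=MN
pos 9: UCC -> S; peptide=MNS
pos 12: UGG -> W; peptide=MNSW
pos 15: UCC -> S; peptide=MNSWS
pos 18: ACU -> T; peptide=MNSWST
pos 21: GAG -> E; peptide=MNSWSTE
pos 24: UUC -> F; peptide=MNSWSTEF
pos 27: CAU -> H; peptide=MNSWSTEFH
pos 30: GCC -> A; peptide=MNSWSTEFHA
pos 33: UAA -> STOP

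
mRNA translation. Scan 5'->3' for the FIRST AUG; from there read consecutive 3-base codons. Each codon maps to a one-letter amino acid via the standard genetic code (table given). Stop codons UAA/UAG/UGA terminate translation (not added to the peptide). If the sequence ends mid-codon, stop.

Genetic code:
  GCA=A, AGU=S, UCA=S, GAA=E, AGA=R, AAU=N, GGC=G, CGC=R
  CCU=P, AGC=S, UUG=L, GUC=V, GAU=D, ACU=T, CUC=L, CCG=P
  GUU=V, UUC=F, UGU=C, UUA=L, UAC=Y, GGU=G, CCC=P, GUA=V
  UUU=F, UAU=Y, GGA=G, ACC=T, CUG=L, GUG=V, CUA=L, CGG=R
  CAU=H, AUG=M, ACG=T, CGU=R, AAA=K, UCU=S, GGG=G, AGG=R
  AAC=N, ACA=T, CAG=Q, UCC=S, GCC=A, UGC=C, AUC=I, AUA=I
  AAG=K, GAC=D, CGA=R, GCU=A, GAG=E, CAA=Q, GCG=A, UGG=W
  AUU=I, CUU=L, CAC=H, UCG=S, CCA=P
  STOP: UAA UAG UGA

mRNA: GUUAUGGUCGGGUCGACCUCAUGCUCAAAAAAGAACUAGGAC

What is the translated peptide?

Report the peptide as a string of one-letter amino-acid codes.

Answer: MVGSTSCSKKN

Derivation:
start AUG at pos 3
pos 3: AUG -> M; peptide=M
pos 6: GUC -> V; peptide=MV
pos 9: GGG -> G; peptide=MVG
pos 12: UCG -> S; peptide=MVGS
pos 15: ACC -> T; peptide=MVGST
pos 18: UCA -> S; peptide=MVGSTS
pos 21: UGC -> C; peptide=MVGSTSC
pos 24: UCA -> S; peptide=MVGSTSCS
pos 27: AAA -> K; peptide=MVGSTSCSK
pos 30: AAG -> K; peptide=MVGSTSCSKK
pos 33: AAC -> N; peptide=MVGSTSCSKKN
pos 36: UAG -> STOP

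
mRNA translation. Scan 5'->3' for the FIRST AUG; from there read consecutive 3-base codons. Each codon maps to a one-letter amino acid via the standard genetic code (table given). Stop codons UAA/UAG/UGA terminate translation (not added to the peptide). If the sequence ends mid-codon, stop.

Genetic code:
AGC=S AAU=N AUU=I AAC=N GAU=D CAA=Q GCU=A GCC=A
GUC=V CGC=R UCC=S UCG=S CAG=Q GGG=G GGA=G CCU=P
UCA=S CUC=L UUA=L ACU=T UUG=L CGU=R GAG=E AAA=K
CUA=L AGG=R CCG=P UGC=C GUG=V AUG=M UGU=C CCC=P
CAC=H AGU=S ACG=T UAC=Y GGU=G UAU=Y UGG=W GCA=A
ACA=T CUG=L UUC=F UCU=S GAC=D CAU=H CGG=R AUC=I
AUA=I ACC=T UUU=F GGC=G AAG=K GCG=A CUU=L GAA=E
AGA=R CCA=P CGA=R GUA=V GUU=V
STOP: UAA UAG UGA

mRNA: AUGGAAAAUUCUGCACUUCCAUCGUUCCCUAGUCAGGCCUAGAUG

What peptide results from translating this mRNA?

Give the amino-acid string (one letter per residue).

start AUG at pos 0
pos 0: AUG -> M; peptide=M
pos 3: GAA -> E; peptide=ME
pos 6: AAU -> N; peptide=MEN
pos 9: UCU -> S; peptide=MENS
pos 12: GCA -> A; peptide=MENSA
pos 15: CUU -> L; peptide=MENSAL
pos 18: CCA -> P; peptide=MENSALP
pos 21: UCG -> S; peptide=MENSALPS
pos 24: UUC -> F; peptide=MENSALPSF
pos 27: CCU -> P; peptide=MENSALPSFP
pos 30: AGU -> S; peptide=MENSALPSFPS
pos 33: CAG -> Q; peptide=MENSALPSFPSQ
pos 36: GCC -> A; peptide=MENSALPSFPSQA
pos 39: UAG -> STOP

Answer: MENSALPSFPSQA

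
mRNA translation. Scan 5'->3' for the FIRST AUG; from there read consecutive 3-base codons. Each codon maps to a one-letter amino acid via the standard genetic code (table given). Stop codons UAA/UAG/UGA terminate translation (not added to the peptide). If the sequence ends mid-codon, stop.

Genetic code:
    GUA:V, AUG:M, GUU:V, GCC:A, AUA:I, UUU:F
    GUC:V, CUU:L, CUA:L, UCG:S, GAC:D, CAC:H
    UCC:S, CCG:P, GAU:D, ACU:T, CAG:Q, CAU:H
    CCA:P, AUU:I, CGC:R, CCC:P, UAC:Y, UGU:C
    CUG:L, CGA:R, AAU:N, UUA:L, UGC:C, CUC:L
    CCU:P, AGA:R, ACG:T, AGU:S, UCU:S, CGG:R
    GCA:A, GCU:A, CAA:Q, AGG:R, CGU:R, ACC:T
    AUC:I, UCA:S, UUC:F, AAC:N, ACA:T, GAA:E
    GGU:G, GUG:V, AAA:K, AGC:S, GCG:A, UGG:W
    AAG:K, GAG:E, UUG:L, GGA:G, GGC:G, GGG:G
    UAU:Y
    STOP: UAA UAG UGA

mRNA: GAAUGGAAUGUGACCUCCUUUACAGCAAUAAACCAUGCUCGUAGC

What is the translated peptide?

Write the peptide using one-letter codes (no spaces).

Answer: MECDLLYSNKPCS

Derivation:
start AUG at pos 2
pos 2: AUG -> M; peptide=M
pos 5: GAA -> E; peptide=ME
pos 8: UGU -> C; peptide=MEC
pos 11: GAC -> D; peptide=MECD
pos 14: CUC -> L; peptide=MECDL
pos 17: CUU -> L; peptide=MECDLL
pos 20: UAC -> Y; peptide=MECDLLY
pos 23: AGC -> S; peptide=MECDLLYS
pos 26: AAU -> N; peptide=MECDLLYSN
pos 29: AAA -> K; peptide=MECDLLYSNK
pos 32: CCA -> P; peptide=MECDLLYSNKP
pos 35: UGC -> C; peptide=MECDLLYSNKPC
pos 38: UCG -> S; peptide=MECDLLYSNKPCS
pos 41: UAG -> STOP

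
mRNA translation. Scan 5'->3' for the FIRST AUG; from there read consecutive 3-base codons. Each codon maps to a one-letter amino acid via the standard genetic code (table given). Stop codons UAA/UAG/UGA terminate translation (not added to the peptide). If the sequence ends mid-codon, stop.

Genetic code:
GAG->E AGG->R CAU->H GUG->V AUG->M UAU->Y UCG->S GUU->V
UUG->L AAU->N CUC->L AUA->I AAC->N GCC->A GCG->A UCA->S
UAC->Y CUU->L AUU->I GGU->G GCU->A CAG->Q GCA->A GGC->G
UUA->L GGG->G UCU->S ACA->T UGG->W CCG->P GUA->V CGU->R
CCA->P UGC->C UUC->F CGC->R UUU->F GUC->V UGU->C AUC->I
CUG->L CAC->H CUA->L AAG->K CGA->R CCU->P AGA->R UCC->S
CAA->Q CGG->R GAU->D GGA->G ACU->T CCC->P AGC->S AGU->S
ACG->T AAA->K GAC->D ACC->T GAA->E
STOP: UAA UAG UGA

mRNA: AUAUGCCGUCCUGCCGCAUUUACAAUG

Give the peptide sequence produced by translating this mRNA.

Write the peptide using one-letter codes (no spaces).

start AUG at pos 2
pos 2: AUG -> M; peptide=M
pos 5: CCG -> P; peptide=MP
pos 8: UCC -> S; peptide=MPS
pos 11: UGC -> C; peptide=MPSC
pos 14: CGC -> R; peptide=MPSCR
pos 17: AUU -> I; peptide=MPSCRI
pos 20: UAC -> Y; peptide=MPSCRIY
pos 23: AAU -> N; peptide=MPSCRIYN
pos 26: only 1 nt remain (<3), stop (end of mRNA)

Answer: MPSCRIYN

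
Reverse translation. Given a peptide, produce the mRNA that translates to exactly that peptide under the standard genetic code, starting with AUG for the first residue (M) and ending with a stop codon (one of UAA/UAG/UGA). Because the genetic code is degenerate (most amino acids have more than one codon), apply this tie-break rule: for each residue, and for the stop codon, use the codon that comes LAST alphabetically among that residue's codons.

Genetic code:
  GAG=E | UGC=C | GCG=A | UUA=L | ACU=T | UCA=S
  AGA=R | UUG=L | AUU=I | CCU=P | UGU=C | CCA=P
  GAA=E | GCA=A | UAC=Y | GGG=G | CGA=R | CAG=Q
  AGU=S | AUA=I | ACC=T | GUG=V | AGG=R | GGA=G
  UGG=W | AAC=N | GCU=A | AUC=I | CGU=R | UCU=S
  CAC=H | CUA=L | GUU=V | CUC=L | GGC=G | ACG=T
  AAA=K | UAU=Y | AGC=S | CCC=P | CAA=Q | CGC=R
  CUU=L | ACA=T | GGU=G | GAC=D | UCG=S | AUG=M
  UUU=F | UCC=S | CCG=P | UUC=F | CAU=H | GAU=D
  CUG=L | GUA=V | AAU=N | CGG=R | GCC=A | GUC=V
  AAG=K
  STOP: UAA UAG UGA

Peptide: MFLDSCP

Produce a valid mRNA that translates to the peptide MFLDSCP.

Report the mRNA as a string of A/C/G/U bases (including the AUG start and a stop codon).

residue 1: M -> AUG (start codon)
residue 2: F codons sorted = UUC,UUU -> pick last = UUU
residue 3: L codons sorted = CUA,CUC,CUG,CUU,UUA,UUG -> pick last = UUG
residue 4: D codons sorted = GAC,GAU -> pick last = GAU
residue 5: S codons sorted = AGC,AGU,UCA,UCC,UCG,UCU -> pick last = UCU
residue 6: C codons sorted = UGC,UGU -> pick last = UGU
residue 7: P codons sorted = CCA,CCC,CCG,CCU -> pick last = CCU
terminator: stop codons sorted = UAA,UAG,UGA -> pick last = UGA

Answer: mRNA: AUGUUUUUGGAUUCUUGUCCUUGA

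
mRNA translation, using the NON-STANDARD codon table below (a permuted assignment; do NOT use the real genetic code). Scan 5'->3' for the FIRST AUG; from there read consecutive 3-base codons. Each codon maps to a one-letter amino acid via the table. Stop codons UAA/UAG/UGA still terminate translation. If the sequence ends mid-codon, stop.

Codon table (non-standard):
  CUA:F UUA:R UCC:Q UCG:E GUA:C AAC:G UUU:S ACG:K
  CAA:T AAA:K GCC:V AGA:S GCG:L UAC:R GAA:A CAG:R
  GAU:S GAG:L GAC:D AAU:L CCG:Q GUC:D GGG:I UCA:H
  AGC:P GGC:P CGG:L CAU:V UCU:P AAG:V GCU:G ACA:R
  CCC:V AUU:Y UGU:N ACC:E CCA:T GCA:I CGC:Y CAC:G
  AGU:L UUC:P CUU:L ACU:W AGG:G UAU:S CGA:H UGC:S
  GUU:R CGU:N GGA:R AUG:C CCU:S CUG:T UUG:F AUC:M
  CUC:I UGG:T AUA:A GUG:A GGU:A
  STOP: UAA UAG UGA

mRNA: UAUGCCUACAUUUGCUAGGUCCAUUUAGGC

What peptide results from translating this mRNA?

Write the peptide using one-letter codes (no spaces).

start AUG at pos 1
pos 1: AUG -> C; peptide=C
pos 4: CCU -> S; peptide=CS
pos 7: ACA -> R; peptide=CSR
pos 10: UUU -> S; peptide=CSRS
pos 13: GCU -> G; peptide=CSRSG
pos 16: AGG -> G; peptide=CSRSGG
pos 19: UCC -> Q; peptide=CSRSGGQ
pos 22: AUU -> Y; peptide=CSRSGGQY
pos 25: UAG -> STOP

Answer: CSRSGGQY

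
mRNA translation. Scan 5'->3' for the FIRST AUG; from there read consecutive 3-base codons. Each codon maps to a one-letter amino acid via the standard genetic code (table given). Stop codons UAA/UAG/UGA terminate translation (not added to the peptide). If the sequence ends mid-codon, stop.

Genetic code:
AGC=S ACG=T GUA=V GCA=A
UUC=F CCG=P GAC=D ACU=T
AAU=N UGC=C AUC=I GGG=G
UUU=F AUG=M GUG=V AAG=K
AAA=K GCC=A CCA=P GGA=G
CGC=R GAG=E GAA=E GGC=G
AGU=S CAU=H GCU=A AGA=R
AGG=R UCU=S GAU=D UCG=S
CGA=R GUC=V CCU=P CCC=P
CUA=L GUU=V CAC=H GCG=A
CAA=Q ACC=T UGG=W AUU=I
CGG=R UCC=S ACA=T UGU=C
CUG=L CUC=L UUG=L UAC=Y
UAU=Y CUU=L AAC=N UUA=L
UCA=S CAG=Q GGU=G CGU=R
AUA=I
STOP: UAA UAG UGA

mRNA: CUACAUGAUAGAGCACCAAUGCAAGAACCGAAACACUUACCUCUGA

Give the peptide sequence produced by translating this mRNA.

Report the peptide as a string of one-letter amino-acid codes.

start AUG at pos 4
pos 4: AUG -> M; peptide=M
pos 7: AUA -> I; peptide=MI
pos 10: GAG -> E; peptide=MIE
pos 13: CAC -> H; peptide=MIEH
pos 16: CAA -> Q; peptide=MIEHQ
pos 19: UGC -> C; peptide=MIEHQC
pos 22: AAG -> K; peptide=MIEHQCK
pos 25: AAC -> N; peptide=MIEHQCKN
pos 28: CGA -> R; peptide=MIEHQCKNR
pos 31: AAC -> N; peptide=MIEHQCKNRN
pos 34: ACU -> T; peptide=MIEHQCKNRNT
pos 37: UAC -> Y; peptide=MIEHQCKNRNTY
pos 40: CUC -> L; peptide=MIEHQCKNRNTYL
pos 43: UGA -> STOP

Answer: MIEHQCKNRNTYL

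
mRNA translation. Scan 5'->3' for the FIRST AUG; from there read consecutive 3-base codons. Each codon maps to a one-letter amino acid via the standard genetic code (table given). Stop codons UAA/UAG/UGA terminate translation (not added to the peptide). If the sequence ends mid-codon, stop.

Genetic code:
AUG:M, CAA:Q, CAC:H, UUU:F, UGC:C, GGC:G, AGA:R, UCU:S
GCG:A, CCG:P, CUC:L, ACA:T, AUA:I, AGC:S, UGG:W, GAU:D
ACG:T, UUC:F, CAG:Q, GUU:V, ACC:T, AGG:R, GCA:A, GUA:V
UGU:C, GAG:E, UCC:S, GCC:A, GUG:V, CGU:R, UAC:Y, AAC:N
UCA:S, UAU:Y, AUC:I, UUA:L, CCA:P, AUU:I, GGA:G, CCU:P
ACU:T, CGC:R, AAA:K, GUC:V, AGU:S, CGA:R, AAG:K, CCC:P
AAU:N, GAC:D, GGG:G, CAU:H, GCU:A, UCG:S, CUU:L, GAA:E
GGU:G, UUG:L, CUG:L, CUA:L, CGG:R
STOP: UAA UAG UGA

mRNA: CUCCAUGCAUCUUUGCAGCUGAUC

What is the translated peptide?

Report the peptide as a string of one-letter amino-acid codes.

Answer: MHLCS

Derivation:
start AUG at pos 4
pos 4: AUG -> M; peptide=M
pos 7: CAU -> H; peptide=MH
pos 10: CUU -> L; peptide=MHL
pos 13: UGC -> C; peptide=MHLC
pos 16: AGC -> S; peptide=MHLCS
pos 19: UGA -> STOP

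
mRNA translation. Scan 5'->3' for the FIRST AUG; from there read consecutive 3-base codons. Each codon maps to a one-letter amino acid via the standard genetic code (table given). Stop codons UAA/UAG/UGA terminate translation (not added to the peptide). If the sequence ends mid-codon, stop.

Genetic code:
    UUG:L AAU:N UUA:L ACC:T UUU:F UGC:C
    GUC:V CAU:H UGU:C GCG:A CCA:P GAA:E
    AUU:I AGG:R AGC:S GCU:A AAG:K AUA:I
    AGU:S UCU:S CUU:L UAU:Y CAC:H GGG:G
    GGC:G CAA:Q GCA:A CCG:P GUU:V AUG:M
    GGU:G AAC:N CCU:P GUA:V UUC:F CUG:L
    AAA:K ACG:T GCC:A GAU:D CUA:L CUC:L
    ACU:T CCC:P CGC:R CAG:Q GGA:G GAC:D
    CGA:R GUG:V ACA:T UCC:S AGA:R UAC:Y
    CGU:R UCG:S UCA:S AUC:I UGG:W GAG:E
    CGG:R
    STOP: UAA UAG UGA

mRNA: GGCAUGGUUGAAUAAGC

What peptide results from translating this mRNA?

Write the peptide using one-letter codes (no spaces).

start AUG at pos 3
pos 3: AUG -> M; peptide=M
pos 6: GUU -> V; peptide=MV
pos 9: GAA -> E; peptide=MVE
pos 12: UAA -> STOP

Answer: MVE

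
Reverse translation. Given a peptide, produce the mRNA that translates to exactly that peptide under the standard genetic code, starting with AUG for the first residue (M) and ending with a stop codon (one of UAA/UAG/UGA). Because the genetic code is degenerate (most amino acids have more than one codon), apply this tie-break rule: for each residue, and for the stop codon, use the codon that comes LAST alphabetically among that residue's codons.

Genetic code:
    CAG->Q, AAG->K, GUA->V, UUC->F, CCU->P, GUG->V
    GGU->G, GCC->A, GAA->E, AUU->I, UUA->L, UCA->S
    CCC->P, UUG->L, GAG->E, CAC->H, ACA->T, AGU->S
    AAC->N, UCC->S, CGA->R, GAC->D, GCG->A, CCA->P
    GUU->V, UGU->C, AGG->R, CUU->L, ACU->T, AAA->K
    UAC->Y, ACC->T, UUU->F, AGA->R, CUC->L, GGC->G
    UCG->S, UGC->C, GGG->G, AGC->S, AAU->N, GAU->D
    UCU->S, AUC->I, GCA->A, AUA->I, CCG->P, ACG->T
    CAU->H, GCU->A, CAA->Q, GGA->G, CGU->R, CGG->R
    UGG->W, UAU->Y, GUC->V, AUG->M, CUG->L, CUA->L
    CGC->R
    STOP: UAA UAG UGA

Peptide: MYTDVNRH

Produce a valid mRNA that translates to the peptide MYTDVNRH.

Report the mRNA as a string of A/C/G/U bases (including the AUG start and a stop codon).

residue 1: M -> AUG (start codon)
residue 2: Y codons sorted = UAC,UAU -> pick last = UAU
residue 3: T codons sorted = ACA,ACC,ACG,ACU -> pick last = ACU
residue 4: D codons sorted = GAC,GAU -> pick last = GAU
residue 5: V codons sorted = GUA,GUC,GUG,GUU -> pick last = GUU
residue 6: N codons sorted = AAC,AAU -> pick last = AAU
residue 7: R codons sorted = AGA,AGG,CGA,CGC,CGG,CGU -> pick last = CGU
residue 8: H codons sorted = CAC,CAU -> pick last = CAU
terminator: stop codons sorted = UAA,UAG,UGA -> pick last = UGA

Answer: mRNA: AUGUAUACUGAUGUUAAUCGUCAUUGA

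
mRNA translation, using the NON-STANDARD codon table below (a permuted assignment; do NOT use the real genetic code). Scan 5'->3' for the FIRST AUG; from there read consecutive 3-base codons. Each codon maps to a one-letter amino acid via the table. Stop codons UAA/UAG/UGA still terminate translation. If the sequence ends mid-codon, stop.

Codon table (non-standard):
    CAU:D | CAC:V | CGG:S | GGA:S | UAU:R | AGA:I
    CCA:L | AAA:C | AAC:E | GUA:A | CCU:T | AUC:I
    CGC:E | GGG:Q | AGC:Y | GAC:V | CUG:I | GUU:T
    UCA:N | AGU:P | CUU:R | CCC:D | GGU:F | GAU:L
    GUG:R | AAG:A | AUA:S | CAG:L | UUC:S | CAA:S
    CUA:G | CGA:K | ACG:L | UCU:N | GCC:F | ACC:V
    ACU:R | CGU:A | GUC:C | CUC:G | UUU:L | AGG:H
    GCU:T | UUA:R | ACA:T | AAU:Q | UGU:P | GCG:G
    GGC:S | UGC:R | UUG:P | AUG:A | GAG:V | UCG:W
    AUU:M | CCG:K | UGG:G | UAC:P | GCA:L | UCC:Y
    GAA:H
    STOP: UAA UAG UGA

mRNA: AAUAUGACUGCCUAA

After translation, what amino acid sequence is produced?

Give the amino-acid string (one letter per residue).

Answer: ARF

Derivation:
start AUG at pos 3
pos 3: AUG -> A; peptide=A
pos 6: ACU -> R; peptide=AR
pos 9: GCC -> F; peptide=ARF
pos 12: UAA -> STOP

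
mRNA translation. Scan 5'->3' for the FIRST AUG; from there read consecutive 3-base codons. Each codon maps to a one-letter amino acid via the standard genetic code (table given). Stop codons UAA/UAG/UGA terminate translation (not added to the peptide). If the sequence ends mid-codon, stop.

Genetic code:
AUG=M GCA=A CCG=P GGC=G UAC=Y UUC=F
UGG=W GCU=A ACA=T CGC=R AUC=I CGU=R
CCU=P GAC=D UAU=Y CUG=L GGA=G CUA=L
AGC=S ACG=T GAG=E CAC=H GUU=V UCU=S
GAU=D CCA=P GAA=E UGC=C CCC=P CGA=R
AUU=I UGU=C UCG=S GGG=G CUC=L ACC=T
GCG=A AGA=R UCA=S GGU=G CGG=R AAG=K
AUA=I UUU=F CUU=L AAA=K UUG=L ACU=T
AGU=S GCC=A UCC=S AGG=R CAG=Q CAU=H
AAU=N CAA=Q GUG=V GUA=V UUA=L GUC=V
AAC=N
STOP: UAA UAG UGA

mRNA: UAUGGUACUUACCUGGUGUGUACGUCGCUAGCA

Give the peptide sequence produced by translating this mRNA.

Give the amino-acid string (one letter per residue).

Answer: MVLTWCVRR

Derivation:
start AUG at pos 1
pos 1: AUG -> M; peptide=M
pos 4: GUA -> V; peptide=MV
pos 7: CUU -> L; peptide=MVL
pos 10: ACC -> T; peptide=MVLT
pos 13: UGG -> W; peptide=MVLTW
pos 16: UGU -> C; peptide=MVLTWC
pos 19: GUA -> V; peptide=MVLTWCV
pos 22: CGU -> R; peptide=MVLTWCVR
pos 25: CGC -> R; peptide=MVLTWCVRR
pos 28: UAG -> STOP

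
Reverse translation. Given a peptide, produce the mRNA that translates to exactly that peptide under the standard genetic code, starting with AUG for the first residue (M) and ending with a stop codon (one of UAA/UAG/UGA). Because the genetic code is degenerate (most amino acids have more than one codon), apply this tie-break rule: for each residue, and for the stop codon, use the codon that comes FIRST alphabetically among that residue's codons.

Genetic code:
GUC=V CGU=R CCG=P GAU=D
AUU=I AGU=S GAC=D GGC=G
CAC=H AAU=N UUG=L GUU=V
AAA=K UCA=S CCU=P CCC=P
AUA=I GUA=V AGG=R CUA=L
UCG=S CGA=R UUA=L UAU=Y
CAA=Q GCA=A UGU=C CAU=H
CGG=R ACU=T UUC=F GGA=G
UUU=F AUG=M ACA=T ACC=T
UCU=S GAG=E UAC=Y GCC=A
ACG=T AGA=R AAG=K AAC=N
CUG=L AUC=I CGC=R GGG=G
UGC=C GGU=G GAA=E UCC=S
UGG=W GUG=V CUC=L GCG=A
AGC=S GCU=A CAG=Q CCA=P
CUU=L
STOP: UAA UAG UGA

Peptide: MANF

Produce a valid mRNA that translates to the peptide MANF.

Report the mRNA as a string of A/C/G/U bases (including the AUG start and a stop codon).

residue 1: M -> AUG (start codon)
residue 2: A codons sorted = GCA,GCC,GCG,GCU -> pick first = GCA
residue 3: N codons sorted = AAC,AAU -> pick first = AAC
residue 4: F codons sorted = UUC,UUU -> pick first = UUC
terminator: stop codons sorted = UAA,UAG,UGA -> pick first = UAA

Answer: mRNA: AUGGCAAACUUCUAA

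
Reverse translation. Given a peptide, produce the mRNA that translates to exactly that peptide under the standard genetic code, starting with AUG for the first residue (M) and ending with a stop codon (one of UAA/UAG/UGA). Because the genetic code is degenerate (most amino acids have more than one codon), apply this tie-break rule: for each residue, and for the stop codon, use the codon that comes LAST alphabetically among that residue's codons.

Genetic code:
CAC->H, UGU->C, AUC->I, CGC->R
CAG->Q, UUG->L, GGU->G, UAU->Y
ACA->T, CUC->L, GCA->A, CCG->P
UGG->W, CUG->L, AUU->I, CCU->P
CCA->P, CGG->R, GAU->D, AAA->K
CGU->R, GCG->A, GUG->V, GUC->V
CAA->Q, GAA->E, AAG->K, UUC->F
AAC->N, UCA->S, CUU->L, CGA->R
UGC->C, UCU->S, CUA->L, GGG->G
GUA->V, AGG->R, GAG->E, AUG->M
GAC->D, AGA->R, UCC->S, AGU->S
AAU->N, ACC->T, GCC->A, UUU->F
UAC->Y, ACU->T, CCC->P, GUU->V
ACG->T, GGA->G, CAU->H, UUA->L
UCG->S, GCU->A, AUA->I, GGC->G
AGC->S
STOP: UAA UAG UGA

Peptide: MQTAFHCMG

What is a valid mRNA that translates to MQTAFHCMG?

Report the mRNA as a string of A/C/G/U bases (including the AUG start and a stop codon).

residue 1: M -> AUG (start codon)
residue 2: Q codons sorted = CAA,CAG -> pick last = CAG
residue 3: T codons sorted = ACA,ACC,ACG,ACU -> pick last = ACU
residue 4: A codons sorted = GCA,GCC,GCG,GCU -> pick last = GCU
residue 5: F codons sorted = UUC,UUU -> pick last = UUU
residue 6: H codons sorted = CAC,CAU -> pick last = CAU
residue 7: C codons sorted = UGC,UGU -> pick last = UGU
residue 8: M -> AUG (only codon)
residue 9: G codons sorted = GGA,GGC,GGG,GGU -> pick last = GGU
terminator: stop codons sorted = UAA,UAG,UGA -> pick last = UGA

Answer: mRNA: AUGCAGACUGCUUUUCAUUGUAUGGGUUGA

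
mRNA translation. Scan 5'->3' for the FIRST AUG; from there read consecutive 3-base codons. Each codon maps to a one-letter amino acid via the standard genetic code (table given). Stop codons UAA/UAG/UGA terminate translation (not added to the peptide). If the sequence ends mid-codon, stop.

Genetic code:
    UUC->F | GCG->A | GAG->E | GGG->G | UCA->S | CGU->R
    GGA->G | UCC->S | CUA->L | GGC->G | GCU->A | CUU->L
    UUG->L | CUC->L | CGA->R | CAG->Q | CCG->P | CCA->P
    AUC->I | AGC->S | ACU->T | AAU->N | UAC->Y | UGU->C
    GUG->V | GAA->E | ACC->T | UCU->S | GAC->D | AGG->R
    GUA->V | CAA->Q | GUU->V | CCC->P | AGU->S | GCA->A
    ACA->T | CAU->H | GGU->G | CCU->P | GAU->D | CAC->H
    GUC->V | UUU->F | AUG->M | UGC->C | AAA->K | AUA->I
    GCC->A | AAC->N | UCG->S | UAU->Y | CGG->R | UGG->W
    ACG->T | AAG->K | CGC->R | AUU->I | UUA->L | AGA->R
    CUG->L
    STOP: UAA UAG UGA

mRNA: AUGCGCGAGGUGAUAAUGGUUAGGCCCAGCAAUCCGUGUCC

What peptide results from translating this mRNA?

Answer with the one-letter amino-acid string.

start AUG at pos 0
pos 0: AUG -> M; peptide=M
pos 3: CGC -> R; peptide=MR
pos 6: GAG -> E; peptide=MRE
pos 9: GUG -> V; peptide=MREV
pos 12: AUA -> I; peptide=MREVI
pos 15: AUG -> M; peptide=MREVIM
pos 18: GUU -> V; peptide=MREVIMV
pos 21: AGG -> R; peptide=MREVIMVR
pos 24: CCC -> P; peptide=MREVIMVRP
pos 27: AGC -> S; peptide=MREVIMVRPS
pos 30: AAU -> N; peptide=MREVIMVRPSN
pos 33: CCG -> P; peptide=MREVIMVRPSNP
pos 36: UGU -> C; peptide=MREVIMVRPSNPC
pos 39: only 2 nt remain (<3), stop (end of mRNA)

Answer: MREVIMVRPSNPC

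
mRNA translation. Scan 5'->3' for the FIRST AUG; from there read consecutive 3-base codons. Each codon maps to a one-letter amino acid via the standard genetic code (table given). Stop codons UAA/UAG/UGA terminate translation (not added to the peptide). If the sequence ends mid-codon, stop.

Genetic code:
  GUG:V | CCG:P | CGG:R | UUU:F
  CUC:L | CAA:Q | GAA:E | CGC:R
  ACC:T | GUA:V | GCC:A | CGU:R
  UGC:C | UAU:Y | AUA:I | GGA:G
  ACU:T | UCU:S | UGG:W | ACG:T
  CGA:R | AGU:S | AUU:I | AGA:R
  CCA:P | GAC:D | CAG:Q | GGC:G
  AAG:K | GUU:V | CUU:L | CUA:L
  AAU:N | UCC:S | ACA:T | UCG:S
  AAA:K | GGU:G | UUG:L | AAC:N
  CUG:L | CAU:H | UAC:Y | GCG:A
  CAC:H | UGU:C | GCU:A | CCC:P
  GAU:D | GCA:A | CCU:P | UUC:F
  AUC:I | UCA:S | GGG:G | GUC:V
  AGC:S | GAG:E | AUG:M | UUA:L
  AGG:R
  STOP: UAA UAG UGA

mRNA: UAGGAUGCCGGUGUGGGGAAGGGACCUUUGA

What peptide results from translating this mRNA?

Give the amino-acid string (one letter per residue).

start AUG at pos 4
pos 4: AUG -> M; peptide=M
pos 7: CCG -> P; peptide=MP
pos 10: GUG -> V; peptide=MPV
pos 13: UGG -> W; peptide=MPVW
pos 16: GGA -> G; peptide=MPVWG
pos 19: AGG -> R; peptide=MPVWGR
pos 22: GAC -> D; peptide=MPVWGRD
pos 25: CUU -> L; peptide=MPVWGRDL
pos 28: UGA -> STOP

Answer: MPVWGRDL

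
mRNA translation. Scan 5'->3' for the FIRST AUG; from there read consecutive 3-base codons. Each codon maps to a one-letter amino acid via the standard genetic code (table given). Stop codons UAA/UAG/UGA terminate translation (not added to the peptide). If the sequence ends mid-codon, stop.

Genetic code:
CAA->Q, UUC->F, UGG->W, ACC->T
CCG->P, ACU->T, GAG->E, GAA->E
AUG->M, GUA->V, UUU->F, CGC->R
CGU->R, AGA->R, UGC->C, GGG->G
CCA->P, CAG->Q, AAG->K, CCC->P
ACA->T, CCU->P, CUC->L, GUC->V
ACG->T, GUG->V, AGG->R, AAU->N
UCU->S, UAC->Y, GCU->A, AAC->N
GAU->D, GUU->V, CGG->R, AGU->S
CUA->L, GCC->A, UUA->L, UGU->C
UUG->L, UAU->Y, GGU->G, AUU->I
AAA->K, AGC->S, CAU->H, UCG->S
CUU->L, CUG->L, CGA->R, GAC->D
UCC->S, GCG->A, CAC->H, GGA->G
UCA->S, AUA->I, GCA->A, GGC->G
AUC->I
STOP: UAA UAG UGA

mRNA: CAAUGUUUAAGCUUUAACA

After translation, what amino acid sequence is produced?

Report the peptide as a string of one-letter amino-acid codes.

start AUG at pos 2
pos 2: AUG -> M; peptide=M
pos 5: UUU -> F; peptide=MF
pos 8: AAG -> K; peptide=MFK
pos 11: CUU -> L; peptide=MFKL
pos 14: UAA -> STOP

Answer: MFKL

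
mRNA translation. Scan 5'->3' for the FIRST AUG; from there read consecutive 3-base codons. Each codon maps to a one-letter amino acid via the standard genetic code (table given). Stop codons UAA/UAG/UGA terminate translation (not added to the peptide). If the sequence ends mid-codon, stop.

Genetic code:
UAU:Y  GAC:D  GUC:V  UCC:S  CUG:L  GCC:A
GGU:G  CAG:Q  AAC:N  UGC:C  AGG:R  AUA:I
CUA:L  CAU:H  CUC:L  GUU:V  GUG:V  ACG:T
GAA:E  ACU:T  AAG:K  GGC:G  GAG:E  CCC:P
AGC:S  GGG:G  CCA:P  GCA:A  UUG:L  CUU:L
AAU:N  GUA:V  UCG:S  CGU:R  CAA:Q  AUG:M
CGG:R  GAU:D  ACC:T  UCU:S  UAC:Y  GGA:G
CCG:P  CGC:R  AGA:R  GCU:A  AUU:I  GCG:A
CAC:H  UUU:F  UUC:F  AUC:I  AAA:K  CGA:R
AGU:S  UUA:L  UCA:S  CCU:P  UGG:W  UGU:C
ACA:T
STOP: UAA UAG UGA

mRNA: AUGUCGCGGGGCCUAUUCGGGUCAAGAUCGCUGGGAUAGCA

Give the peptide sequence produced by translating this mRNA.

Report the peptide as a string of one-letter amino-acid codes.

Answer: MSRGLFGSRSLG

Derivation:
start AUG at pos 0
pos 0: AUG -> M; peptide=M
pos 3: UCG -> S; peptide=MS
pos 6: CGG -> R; peptide=MSR
pos 9: GGC -> G; peptide=MSRG
pos 12: CUA -> L; peptide=MSRGL
pos 15: UUC -> F; peptide=MSRGLF
pos 18: GGG -> G; peptide=MSRGLFG
pos 21: UCA -> S; peptide=MSRGLFGS
pos 24: AGA -> R; peptide=MSRGLFGSR
pos 27: UCG -> S; peptide=MSRGLFGSRS
pos 30: CUG -> L; peptide=MSRGLFGSRSL
pos 33: GGA -> G; peptide=MSRGLFGSRSLG
pos 36: UAG -> STOP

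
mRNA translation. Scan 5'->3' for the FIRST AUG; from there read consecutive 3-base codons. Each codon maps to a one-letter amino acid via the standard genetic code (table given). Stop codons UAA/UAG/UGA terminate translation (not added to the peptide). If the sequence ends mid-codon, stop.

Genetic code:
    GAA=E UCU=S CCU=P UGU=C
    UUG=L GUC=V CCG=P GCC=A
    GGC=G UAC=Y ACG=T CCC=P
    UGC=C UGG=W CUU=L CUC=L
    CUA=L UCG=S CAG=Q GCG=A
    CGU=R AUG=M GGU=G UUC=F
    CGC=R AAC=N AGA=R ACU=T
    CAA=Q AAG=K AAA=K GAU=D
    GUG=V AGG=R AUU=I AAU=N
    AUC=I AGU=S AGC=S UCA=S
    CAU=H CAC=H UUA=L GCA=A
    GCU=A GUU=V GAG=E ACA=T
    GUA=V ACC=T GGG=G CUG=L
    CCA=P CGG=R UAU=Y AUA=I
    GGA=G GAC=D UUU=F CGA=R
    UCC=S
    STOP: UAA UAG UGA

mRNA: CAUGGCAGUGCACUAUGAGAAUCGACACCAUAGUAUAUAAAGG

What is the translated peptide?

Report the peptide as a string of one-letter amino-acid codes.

Answer: MAVHYENRHHSI

Derivation:
start AUG at pos 1
pos 1: AUG -> M; peptide=M
pos 4: GCA -> A; peptide=MA
pos 7: GUG -> V; peptide=MAV
pos 10: CAC -> H; peptide=MAVH
pos 13: UAU -> Y; peptide=MAVHY
pos 16: GAG -> E; peptide=MAVHYE
pos 19: AAU -> N; peptide=MAVHYEN
pos 22: CGA -> R; peptide=MAVHYENR
pos 25: CAC -> H; peptide=MAVHYENRH
pos 28: CAU -> H; peptide=MAVHYENRHH
pos 31: AGU -> S; peptide=MAVHYENRHHS
pos 34: AUA -> I; peptide=MAVHYENRHHSI
pos 37: UAA -> STOP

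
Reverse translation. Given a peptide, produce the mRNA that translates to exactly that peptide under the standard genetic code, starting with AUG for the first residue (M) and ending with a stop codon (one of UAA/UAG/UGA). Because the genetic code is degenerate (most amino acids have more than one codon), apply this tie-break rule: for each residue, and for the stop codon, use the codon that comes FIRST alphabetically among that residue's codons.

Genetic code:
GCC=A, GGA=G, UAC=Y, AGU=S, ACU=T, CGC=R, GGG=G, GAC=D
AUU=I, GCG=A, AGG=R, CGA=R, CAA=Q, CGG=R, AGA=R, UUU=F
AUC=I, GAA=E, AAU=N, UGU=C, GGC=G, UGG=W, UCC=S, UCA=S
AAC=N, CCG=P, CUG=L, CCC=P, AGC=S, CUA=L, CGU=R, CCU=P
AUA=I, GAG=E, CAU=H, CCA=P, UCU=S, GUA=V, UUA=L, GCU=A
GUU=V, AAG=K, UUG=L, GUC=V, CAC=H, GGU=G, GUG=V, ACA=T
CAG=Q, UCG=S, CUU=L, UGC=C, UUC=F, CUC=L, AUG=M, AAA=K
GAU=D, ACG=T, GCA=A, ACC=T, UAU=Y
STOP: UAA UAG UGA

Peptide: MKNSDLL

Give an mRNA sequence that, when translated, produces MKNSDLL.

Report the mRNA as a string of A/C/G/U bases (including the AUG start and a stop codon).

residue 1: M -> AUG (start codon)
residue 2: K codons sorted = AAA,AAG -> pick first = AAA
residue 3: N codons sorted = AAC,AAU -> pick first = AAC
residue 4: S codons sorted = AGC,AGU,UCA,UCC,UCG,UCU -> pick first = AGC
residue 5: D codons sorted = GAC,GAU -> pick first = GAC
residue 6: L codons sorted = CUA,CUC,CUG,CUU,UUA,UUG -> pick first = CUA
residue 7: L codons sorted = CUA,CUC,CUG,CUU,UUA,UUG -> pick first = CUA
terminator: stop codons sorted = UAA,UAG,UGA -> pick first = UAA

Answer: mRNA: AUGAAAAACAGCGACCUACUAUAA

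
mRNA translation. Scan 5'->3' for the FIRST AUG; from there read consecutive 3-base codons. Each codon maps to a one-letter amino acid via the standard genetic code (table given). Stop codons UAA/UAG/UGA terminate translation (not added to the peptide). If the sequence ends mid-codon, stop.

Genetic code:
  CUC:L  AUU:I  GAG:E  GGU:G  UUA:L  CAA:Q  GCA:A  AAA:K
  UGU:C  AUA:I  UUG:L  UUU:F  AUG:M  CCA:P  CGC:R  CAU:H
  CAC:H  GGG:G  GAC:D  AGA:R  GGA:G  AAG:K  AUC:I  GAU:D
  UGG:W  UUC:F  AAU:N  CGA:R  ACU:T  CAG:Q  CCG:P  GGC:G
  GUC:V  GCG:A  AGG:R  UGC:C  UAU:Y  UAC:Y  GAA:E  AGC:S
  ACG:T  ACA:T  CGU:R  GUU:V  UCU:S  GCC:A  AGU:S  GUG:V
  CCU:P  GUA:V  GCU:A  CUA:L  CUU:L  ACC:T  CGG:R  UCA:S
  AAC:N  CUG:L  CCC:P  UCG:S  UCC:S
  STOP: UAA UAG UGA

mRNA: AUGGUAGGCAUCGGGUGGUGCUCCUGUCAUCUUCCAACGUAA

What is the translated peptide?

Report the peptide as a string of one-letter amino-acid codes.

Answer: MVGIGWCSCHLPT

Derivation:
start AUG at pos 0
pos 0: AUG -> M; peptide=M
pos 3: GUA -> V; peptide=MV
pos 6: GGC -> G; peptide=MVG
pos 9: AUC -> I; peptide=MVGI
pos 12: GGG -> G; peptide=MVGIG
pos 15: UGG -> W; peptide=MVGIGW
pos 18: UGC -> C; peptide=MVGIGWC
pos 21: UCC -> S; peptide=MVGIGWCS
pos 24: UGU -> C; peptide=MVGIGWCSC
pos 27: CAU -> H; peptide=MVGIGWCSCH
pos 30: CUU -> L; peptide=MVGIGWCSCHL
pos 33: CCA -> P; peptide=MVGIGWCSCHLP
pos 36: ACG -> T; peptide=MVGIGWCSCHLPT
pos 39: UAA -> STOP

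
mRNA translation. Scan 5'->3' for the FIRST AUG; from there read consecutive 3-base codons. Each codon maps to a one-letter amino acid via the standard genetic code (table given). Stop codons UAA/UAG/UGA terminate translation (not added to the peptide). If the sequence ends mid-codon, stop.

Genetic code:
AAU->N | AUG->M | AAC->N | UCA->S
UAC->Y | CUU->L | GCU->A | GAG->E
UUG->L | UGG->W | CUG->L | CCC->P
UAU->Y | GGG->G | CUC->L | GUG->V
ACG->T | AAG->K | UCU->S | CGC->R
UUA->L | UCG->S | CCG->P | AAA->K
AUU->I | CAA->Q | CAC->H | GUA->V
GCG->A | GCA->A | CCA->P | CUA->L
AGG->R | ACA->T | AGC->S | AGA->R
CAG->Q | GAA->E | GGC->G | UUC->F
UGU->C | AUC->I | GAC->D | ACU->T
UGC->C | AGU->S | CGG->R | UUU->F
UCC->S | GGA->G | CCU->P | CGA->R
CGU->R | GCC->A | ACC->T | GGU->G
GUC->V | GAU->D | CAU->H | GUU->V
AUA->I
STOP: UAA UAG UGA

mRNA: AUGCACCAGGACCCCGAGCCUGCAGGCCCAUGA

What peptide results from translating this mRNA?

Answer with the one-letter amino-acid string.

Answer: MHQDPEPAGP

Derivation:
start AUG at pos 0
pos 0: AUG -> M; peptide=M
pos 3: CAC -> H; peptide=MH
pos 6: CAG -> Q; peptide=MHQ
pos 9: GAC -> D; peptide=MHQD
pos 12: CCC -> P; peptide=MHQDP
pos 15: GAG -> E; peptide=MHQDPE
pos 18: CCU -> P; peptide=MHQDPEP
pos 21: GCA -> A; peptide=MHQDPEPA
pos 24: GGC -> G; peptide=MHQDPEPAG
pos 27: CCA -> P; peptide=MHQDPEPAGP
pos 30: UGA -> STOP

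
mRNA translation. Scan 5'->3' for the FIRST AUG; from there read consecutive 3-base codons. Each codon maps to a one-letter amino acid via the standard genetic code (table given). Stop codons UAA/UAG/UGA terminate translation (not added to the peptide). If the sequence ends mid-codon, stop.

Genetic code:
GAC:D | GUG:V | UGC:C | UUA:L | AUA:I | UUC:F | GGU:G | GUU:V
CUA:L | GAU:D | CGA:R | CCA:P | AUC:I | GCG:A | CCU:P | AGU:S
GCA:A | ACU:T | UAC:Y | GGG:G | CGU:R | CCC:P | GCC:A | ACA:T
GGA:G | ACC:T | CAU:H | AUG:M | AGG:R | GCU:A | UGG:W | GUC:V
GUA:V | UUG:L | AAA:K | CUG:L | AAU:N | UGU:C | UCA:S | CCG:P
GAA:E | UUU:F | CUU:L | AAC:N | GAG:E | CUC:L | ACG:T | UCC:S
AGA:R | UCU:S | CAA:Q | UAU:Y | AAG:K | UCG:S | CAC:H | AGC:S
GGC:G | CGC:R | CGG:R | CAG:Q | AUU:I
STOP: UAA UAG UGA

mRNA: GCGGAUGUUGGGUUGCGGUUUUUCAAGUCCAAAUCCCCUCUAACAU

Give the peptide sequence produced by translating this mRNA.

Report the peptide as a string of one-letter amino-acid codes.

Answer: MLGCGFSSPNPL

Derivation:
start AUG at pos 4
pos 4: AUG -> M; peptide=M
pos 7: UUG -> L; peptide=ML
pos 10: GGU -> G; peptide=MLG
pos 13: UGC -> C; peptide=MLGC
pos 16: GGU -> G; peptide=MLGCG
pos 19: UUU -> F; peptide=MLGCGF
pos 22: UCA -> S; peptide=MLGCGFS
pos 25: AGU -> S; peptide=MLGCGFSS
pos 28: CCA -> P; peptide=MLGCGFSSP
pos 31: AAU -> N; peptide=MLGCGFSSPN
pos 34: CCC -> P; peptide=MLGCGFSSPNP
pos 37: CUC -> L; peptide=MLGCGFSSPNPL
pos 40: UAA -> STOP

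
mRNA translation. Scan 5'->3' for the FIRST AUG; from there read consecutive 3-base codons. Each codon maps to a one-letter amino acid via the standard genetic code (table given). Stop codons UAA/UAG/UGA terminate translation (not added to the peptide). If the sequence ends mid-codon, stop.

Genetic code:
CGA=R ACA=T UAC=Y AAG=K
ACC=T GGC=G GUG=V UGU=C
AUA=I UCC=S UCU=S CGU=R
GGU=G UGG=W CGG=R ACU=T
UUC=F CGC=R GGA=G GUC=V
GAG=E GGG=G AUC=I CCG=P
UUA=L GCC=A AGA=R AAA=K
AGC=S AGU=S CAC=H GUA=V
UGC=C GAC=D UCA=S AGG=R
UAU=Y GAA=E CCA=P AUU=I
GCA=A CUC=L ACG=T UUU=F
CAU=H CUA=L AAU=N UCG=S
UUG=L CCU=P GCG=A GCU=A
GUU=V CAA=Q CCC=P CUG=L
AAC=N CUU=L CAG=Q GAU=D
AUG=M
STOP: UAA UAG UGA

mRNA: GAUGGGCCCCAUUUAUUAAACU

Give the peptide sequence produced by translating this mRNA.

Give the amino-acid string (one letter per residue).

start AUG at pos 1
pos 1: AUG -> M; peptide=M
pos 4: GGC -> G; peptide=MG
pos 7: CCC -> P; peptide=MGP
pos 10: AUU -> I; peptide=MGPI
pos 13: UAU -> Y; peptide=MGPIY
pos 16: UAA -> STOP

Answer: MGPIY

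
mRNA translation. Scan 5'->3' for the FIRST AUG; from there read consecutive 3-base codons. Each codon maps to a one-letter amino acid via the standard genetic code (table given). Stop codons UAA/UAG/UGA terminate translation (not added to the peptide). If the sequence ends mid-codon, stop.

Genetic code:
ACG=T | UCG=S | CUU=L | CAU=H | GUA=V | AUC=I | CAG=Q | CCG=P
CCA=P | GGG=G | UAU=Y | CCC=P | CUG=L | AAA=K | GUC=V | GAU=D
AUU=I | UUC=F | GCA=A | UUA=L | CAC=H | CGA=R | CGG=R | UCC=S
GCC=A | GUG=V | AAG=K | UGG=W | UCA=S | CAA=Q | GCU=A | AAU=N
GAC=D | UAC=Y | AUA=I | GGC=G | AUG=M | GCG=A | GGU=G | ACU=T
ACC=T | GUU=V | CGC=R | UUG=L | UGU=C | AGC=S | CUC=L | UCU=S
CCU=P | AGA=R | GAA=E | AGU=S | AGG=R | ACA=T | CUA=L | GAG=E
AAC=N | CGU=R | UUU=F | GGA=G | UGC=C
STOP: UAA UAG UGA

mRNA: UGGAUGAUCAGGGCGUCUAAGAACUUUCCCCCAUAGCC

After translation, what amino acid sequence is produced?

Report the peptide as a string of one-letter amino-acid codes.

start AUG at pos 3
pos 3: AUG -> M; peptide=M
pos 6: AUC -> I; peptide=MI
pos 9: AGG -> R; peptide=MIR
pos 12: GCG -> A; peptide=MIRA
pos 15: UCU -> S; peptide=MIRAS
pos 18: AAG -> K; peptide=MIRASK
pos 21: AAC -> N; peptide=MIRASKN
pos 24: UUU -> F; peptide=MIRASKNF
pos 27: CCC -> P; peptide=MIRASKNFP
pos 30: CCA -> P; peptide=MIRASKNFPP
pos 33: UAG -> STOP

Answer: MIRASKNFPP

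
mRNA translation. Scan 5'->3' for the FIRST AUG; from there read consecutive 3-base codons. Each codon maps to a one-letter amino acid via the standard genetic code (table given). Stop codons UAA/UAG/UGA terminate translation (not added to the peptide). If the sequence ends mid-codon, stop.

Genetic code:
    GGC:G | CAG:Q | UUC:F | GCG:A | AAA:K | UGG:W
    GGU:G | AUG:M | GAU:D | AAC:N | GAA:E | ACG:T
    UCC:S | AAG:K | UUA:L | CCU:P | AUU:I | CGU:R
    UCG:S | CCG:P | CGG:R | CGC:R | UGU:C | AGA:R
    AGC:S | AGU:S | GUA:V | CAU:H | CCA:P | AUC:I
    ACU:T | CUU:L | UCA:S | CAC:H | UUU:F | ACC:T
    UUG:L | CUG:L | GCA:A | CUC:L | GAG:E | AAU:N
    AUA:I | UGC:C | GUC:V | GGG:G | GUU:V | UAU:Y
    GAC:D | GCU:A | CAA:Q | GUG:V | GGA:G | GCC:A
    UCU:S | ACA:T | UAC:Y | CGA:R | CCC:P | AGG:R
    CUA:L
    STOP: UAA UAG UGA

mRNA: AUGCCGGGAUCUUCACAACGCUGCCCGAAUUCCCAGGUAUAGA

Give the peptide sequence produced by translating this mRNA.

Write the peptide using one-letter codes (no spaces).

Answer: MPGSSQRCPNSQV

Derivation:
start AUG at pos 0
pos 0: AUG -> M; peptide=M
pos 3: CCG -> P; peptide=MP
pos 6: GGA -> G; peptide=MPG
pos 9: UCU -> S; peptide=MPGS
pos 12: UCA -> S; peptide=MPGSS
pos 15: CAA -> Q; peptide=MPGSSQ
pos 18: CGC -> R; peptide=MPGSSQR
pos 21: UGC -> C; peptide=MPGSSQRC
pos 24: CCG -> P; peptide=MPGSSQRCP
pos 27: AAU -> N; peptide=MPGSSQRCPN
pos 30: UCC -> S; peptide=MPGSSQRCPNS
pos 33: CAG -> Q; peptide=MPGSSQRCPNSQ
pos 36: GUA -> V; peptide=MPGSSQRCPNSQV
pos 39: UAG -> STOP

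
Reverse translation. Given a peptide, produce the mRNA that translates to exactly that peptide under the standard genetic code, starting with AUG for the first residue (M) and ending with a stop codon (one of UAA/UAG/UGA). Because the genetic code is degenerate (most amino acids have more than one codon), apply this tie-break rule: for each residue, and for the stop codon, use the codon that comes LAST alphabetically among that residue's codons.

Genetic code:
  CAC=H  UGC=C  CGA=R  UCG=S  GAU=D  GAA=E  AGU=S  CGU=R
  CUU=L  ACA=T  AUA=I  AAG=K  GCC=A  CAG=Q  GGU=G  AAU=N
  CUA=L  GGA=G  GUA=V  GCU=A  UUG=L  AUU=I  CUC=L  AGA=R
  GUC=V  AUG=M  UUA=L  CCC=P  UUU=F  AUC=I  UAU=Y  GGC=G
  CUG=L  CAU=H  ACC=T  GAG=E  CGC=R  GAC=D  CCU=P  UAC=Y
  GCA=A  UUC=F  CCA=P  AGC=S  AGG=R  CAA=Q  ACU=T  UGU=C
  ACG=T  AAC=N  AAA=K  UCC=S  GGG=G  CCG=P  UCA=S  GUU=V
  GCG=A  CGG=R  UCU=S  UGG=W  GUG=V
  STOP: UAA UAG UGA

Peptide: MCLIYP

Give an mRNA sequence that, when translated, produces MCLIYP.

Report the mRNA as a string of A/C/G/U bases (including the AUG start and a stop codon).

residue 1: M -> AUG (start codon)
residue 2: C codons sorted = UGC,UGU -> pick last = UGU
residue 3: L codons sorted = CUA,CUC,CUG,CUU,UUA,UUG -> pick last = UUG
residue 4: I codons sorted = AUA,AUC,AUU -> pick last = AUU
residue 5: Y codons sorted = UAC,UAU -> pick last = UAU
residue 6: P codons sorted = CCA,CCC,CCG,CCU -> pick last = CCU
terminator: stop codons sorted = UAA,UAG,UGA -> pick last = UGA

Answer: mRNA: AUGUGUUUGAUUUAUCCUUGA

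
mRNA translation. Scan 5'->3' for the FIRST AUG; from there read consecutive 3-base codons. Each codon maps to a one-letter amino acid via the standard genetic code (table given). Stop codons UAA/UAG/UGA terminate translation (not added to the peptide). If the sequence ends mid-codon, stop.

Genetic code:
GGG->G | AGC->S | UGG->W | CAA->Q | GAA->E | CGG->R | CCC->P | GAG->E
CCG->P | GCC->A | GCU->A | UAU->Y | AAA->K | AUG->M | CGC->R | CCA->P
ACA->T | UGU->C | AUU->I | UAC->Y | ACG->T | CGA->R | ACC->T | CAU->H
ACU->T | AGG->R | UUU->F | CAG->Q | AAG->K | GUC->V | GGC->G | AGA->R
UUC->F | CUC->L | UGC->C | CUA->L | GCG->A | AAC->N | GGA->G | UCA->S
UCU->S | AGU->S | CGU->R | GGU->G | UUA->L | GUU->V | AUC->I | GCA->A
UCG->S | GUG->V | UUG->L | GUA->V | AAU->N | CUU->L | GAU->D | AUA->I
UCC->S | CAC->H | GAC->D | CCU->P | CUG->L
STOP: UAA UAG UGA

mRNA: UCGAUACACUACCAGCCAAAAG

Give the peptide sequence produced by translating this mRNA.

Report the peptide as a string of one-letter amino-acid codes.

no AUG start codon found

Answer: (empty: no AUG start codon)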